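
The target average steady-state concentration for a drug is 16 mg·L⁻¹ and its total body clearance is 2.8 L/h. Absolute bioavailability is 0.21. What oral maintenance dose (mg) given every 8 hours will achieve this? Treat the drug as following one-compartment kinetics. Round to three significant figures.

At steady state, dose per interval replaces the amount cleared in that interval: F·D/τ = CL·Css.
D = CL × Css × τ / F = 2.800 × 16 × 8 / 0.21 = 1707 mg

1710 mg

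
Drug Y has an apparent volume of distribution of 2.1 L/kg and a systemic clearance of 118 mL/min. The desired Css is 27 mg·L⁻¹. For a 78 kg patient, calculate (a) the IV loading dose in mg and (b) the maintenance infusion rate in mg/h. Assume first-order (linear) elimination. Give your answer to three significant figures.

(a) 4420 mg; (b) 191 mg/h

Vd = 2.1 L/kg × 78 kg = 163.8 L
Loading dose = Vd × C = 163.8 × 27 = 4423 mg
Convert clearance: 118 mL/min × 60 min/h ÷ 1000 mL/L = 7.080 L/h
Maintenance: replace elimination → rate = CL × Css = 7.080 × 27 = 191.2 mg/h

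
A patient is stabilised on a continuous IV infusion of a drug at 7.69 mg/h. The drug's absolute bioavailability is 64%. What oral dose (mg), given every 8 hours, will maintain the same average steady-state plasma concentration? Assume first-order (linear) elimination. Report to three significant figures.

To maintain the same Css, the systemic dosing rate must be unchanged: F·D/τ = infusion rate.
D = rate × τ / F = 7.69 × 8 / 0.64 = 96.13 mg

96.1 mg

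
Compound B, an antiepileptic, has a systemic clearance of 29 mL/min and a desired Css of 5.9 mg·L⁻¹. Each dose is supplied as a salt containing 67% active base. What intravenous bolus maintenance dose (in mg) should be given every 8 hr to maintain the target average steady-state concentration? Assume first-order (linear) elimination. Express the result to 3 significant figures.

123 mg

CL = 29 mL/min = 29 × 0.06 = 1.740 L/h
D = CL × Css × τ / S = 1.740 × 5.9 × 8 / 0.67 = 122.6 mg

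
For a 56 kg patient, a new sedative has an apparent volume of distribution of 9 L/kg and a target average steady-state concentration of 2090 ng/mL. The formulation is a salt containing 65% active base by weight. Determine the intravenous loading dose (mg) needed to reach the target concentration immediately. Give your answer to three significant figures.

1620 mg

Vd = 9 L/kg × 56 kg = 504.0 L
C = 2090 ng/mL = 2.090 mg/L
LD = Vd × C / S = 504.0 × 2.090 / 0.65 = 1621 mg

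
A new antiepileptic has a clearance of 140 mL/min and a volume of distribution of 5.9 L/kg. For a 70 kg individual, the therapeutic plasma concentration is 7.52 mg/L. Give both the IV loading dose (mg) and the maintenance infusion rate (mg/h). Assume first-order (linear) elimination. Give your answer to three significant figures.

Total Vd = 5.9 × 70 = 413.0 L
Loading: fill Vd to C_target → 413.0 L × 7.52 mg/L = 3106 mg
Convert clearance: 140 mL/min × 60 min/h ÷ 1000 mL/L = 8.400 L/h
Maintenance infusion rate = CL × Css = 8.400 × 7.52 = 63.17 mg/h

(a) 3110 mg; (b) 63.2 mg/h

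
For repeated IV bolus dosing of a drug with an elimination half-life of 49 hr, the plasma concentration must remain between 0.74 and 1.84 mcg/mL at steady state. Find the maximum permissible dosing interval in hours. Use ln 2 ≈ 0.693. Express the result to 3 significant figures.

k = 0.693 / t½ = 0.693 / 49 = 0.01414 h⁻¹
Between IV bolus doses, concentration decays as C = C₀·e^(−kτ), so C_peak/C_trough = e^(kτ).
τ_max = ln(C_peak/C_trough) / k = ln(1.84/0.74) / 0.01414 = 0.9109 / 0.01414 = 64.42 h

64.4 h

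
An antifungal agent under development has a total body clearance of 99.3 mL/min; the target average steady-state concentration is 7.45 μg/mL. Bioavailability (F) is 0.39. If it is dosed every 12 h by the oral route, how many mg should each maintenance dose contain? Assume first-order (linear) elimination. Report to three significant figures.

CL = 99.3 mL/min × 60/1000 = 5.958 L/h
D = CL × Css × τ / F = 5.958 × 7.45 × 12 / 0.39 = 1366 mg

1370 mg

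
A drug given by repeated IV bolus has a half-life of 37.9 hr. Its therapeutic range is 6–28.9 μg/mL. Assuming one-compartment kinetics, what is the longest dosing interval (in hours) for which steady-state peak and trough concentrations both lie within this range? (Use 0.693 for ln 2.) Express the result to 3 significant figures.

k = 0.693 / t½ = 0.693 / 37.9 = 0.01828 h⁻¹
Between IV bolus doses, concentration decays as C = C₀·e^(−kτ), so C_peak/C_trough = e^(kτ).
τ_max = ln(C_peak/C_trough) / k = ln(28.9/6) / 0.01828 = 1.572 / 0.01828 = 86.00 h

86.0 h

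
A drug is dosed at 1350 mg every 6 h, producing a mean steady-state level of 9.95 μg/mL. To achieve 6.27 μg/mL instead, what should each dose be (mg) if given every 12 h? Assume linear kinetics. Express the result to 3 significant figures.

1700 mg

With linear kinetics, Css is proportional to dose rate (D/τ) at fixed clearance.
D₂ = D₁ × (Css,target / Css,current) × (τ₂/τ₁) = 1350 × (6.27/9.95) × (12/6) = 1701 mg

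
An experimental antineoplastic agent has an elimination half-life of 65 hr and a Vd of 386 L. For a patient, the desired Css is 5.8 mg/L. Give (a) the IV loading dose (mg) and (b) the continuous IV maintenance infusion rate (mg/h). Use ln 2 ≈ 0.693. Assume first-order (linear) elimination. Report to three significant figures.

LD = Vd × C = 386.0 × 5.8 = 2239 mg
CL = 0.693 × Vd / t½ = 0.693 × 386.0 / 65 = 4.115 L/h
Infusion rate = CL × Css = 4.115 × 5.8 = 23.87 mg/h

(a) 2240 mg; (b) 23.9 mg/h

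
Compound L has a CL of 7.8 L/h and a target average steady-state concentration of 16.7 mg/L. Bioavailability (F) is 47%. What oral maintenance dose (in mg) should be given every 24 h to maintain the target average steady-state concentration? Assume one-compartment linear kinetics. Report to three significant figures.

D = CL × Css × τ / F = 7.800 × 16.7 × 24 / 0.47 = 6652 mg

6650 mg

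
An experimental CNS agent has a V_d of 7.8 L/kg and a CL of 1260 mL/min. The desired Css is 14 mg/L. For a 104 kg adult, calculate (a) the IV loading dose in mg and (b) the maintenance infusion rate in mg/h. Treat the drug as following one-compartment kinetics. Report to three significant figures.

Vd = 7.8 L/kg × 104 kg = 811.2 L
LD = Vd · C_target = 811.2 × 14 = 11360 mg
Convert clearance: 1260 mL/min × 60 min/h ÷ 1000 mL/L = 75.60 L/h
Maintenance infusion rate = CL × Css = 75.60 × 14 = 1058 mg/h

(a) 11400 mg; (b) 1060 mg/h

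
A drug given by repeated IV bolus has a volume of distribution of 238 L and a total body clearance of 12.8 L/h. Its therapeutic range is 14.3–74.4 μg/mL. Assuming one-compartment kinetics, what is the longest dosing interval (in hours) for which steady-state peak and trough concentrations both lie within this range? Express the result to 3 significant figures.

30.7 h

k = CL / Vd = 12.80 / 238.0 = 0.05378 h⁻¹
Between IV bolus doses, concentration decays as C = C₀·e^(−kτ), so C_peak/C_trough = e^(kτ).
τ_max = ln(C_peak/C_trough) / k = ln(74.4/14.3) / 0.05378 = 1.649 / 0.05378 = 30.66 h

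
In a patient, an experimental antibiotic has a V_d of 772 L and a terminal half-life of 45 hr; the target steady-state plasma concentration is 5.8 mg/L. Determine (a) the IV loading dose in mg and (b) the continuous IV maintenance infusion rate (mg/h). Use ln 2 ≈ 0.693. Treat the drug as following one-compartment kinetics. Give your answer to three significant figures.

(a) 4480 mg; (b) 69.0 mg/h

LD = Vd × C = 772.0 × 5.8 = 4478 mg
CL = 0.693 × Vd / t½ = 0.693 × 772.0 / 45 = 11.89 L/h
Infusion rate = CL × Css = 11.89 × 5.8 = 68.96 mg/h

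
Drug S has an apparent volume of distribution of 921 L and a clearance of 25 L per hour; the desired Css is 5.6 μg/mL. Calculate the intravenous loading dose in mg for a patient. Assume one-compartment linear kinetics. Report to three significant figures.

5160 mg

LD = Vd × C = 921.0 × 5.600 = 5158 mg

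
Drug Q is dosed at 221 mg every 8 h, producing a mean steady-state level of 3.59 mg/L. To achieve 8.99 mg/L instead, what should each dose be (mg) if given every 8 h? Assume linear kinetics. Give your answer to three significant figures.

With linear kinetics, Css is proportional to dose rate (D/τ) at fixed clearance.
D₂ = D₁ × (Css,target / Css,current) = 221 × 8.99/3.59 = 553.4 mg

553 mg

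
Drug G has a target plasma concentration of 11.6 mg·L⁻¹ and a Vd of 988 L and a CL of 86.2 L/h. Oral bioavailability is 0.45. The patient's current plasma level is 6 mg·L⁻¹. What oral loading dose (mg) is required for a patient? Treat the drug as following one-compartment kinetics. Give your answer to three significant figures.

12300 mg

Concentration deficit ΔC = 11.6 − 6 = 5.600 mg/L
LD = Vd × ΔC / F = 988.0 × 5.600 / 0.45 = 12300 mg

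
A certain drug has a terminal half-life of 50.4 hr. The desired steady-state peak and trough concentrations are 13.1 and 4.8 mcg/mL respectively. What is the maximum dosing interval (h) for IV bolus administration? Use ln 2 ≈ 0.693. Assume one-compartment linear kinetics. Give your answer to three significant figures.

73.0 h

k = 0.693 / t½ = 0.693 / 50.4 = 0.01375 h⁻¹
Between IV bolus doses, concentration decays as C = C₀·e^(−kτ), so C_peak/C_trough = e^(kτ).
τ_max = ln(C_peak/C_trough) / k = ln(13.1/4.8) / 0.01375 = 1.004 / 0.01375 = 73.02 h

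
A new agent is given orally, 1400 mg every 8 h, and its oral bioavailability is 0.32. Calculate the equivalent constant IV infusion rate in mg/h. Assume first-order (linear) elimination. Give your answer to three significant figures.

56.0 mg/h

Equivalent systemic input: infusion rate = F·D/τ.
Rate = 0.32 × 1400 / 8 = 56.00 mg/h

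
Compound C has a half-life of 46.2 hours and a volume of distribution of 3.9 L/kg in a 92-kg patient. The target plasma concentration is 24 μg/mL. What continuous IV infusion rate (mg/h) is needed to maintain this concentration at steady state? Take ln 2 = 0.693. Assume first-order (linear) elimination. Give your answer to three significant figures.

Vd(total) = 92 kg × 3.9 L/kg = 358.8 L
CL = ln 2 · Vd / t½ = 0.693 × 358.8 / 46.2 = 5.382 L/h
Infusion rate = CL × Css = 5.382 × 24 = 129.2 mg/h

129 mg/h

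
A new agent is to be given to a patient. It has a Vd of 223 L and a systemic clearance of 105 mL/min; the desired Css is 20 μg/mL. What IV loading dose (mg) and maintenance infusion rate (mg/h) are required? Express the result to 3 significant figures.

(a) 4460 mg; (b) 126 mg/h

Loading: fill Vd to C_target → 223.0 L × 20 mg/L = 4460 mg
CL = 105 mL/min × 60/1000 = 6.300 L/h
Maintenance: replace elimination → rate = CL × Css = 6.300 × 20 = 126.0 mg/h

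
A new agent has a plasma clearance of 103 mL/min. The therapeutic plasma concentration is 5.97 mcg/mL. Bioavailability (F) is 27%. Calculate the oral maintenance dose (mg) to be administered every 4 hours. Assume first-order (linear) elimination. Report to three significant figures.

547 mg

Convert clearance: 103 mL/min × 60 min/h ÷ 1000 mL/L = 6.180 L/h
At steady state, dose per interval replaces the amount cleared in that interval: F·D/τ = CL·Css.
D = CL × Css × τ / F = 6.180 × 5.97 × 4 / 0.27 = 546.6 mg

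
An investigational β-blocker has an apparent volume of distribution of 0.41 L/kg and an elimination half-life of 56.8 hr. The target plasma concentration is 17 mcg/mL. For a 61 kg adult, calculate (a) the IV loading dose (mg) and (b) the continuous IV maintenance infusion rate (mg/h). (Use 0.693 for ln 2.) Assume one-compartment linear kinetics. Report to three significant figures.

Vd = 0.41 L/kg × 61 kg = 25.01 L
LD = Vd × C = 25.01 × 17 = 425.2 mg
CL = 0.693 × Vd / t½ = 0.693 × 25.01 / 56.8 = 0.3051 L/h
Infusion rate = CL × Css = 0.3051 × 17 = 5.187 mg/h

(a) 425 mg; (b) 5.19 mg/h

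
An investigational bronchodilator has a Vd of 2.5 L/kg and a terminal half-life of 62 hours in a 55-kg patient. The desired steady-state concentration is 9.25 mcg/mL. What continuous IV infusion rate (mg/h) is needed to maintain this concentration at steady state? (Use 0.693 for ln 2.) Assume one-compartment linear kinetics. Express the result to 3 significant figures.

14.2 mg/h

Vd(total) = 55 kg × 2.5 L/kg = 137.5 L
CL = 0.693 × Vd / t½ = 0.693 × 137.5 / 62 = 1.537 L/h
Infusion rate = CL × Css = 1.537 × 9.25 = 14.22 mg/h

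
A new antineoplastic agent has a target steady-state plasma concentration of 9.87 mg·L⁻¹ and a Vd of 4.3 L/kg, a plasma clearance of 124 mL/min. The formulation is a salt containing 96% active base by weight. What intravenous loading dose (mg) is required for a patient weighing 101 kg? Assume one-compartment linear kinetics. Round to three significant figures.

4470 mg

Total Vd = 4.3 × 101 = 434.3 L
LD = Vd × C / S = 434.3 × 9.870 / 0.96 = 4465 mg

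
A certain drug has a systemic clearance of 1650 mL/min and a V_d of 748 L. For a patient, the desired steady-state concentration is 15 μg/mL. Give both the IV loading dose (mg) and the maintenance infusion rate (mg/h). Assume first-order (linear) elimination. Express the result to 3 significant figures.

Loading: fill Vd to C_target → 748.0 L × 15 mg/L = 11220 mg
CL = 1650 mL/min × 60/1000 = 99.00 L/h
Infusion rate = 99.00 L/h × 15 mg/L = 1485 mg/h

(a) 11200 mg; (b) 1490 mg/h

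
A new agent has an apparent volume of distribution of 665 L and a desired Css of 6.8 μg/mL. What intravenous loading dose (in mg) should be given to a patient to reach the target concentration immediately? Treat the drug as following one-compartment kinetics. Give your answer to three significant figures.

4520 mg

LD = Vd × C = 665.0 × 6.800 = 4522 mg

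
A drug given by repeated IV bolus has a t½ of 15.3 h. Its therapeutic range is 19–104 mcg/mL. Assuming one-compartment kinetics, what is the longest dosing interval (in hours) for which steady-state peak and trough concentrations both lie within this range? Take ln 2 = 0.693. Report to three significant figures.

k = 0.693 / t½ = 0.693 / 15.3 = 0.04529 h⁻¹
Between IV bolus doses, concentration decays as C = C₀·e^(−kτ), so C_peak/C_trough = e^(kτ).
τ_max = ln(C_peak/C_trough) / k = ln(104/19) / 0.04529 = 1.700 / 0.04529 = 37.54 h

37.5 h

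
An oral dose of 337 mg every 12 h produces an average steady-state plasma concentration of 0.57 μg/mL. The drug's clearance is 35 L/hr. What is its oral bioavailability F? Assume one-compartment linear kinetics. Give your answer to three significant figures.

F·D/τ = CL·Css at steady state → F = CL·Css·τ / D.
F = 35 × 0.57 × 12 / 337 = 0.710

0.710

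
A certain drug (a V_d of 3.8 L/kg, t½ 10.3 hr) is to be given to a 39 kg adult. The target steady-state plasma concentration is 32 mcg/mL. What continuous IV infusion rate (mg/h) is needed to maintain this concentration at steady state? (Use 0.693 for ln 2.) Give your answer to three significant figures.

319 mg/h

Total Vd = 3.8 × 39 = 148.2 L
CL = 0.693 × Vd / t½ = 0.693 × 148.2 / 10.3 = 9.971 L/h
Infusion rate = CL × Css = 9.971 × 32 = 319.1 mg/h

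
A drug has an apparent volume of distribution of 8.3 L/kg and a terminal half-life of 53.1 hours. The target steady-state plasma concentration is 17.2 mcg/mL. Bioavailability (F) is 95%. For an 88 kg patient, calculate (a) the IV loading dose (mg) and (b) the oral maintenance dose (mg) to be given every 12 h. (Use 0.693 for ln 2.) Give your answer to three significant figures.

(a) 12600 mg; (b) 2070 mg

Vd = 8.3 L/kg × 88 kg = 730.4 L
LD = Vd × C = 730.4 × 17.2 = 12560 mg
CL = 0.693 × Vd / t½ = 0.693 × 730.4 / 53.1 = 9.532 L/h
D = CL × Css × τ / F = 9.532 × 17.2 × 12 / 0.95 = 2071 mg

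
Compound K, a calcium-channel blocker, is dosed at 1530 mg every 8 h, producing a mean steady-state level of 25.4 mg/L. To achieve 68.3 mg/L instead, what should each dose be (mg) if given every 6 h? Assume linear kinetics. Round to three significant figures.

3090 mg

For first-order elimination, Css ∝ F·D/(CL·τ); F and CL are unchanged, so Css ∝ D/τ.
D₂ = D₁ × (Css,target / Css,current) × (τ₂/τ₁) = 1530 × (68.3/25.4) × (6/8) = 3086 mg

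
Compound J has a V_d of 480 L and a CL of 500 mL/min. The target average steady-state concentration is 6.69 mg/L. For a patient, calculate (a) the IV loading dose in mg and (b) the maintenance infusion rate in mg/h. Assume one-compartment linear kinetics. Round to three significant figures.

Loading dose = Vd × C = 480.0 × 6.69 = 3211 mg
Convert clearance: 500 mL/min × 60 min/h ÷ 1000 mL/L = 30.00 L/h
Infusion rate = 30.00 L/h × 6.69 mg/L = 200.7 mg/h

(a) 3210 mg; (b) 201 mg/h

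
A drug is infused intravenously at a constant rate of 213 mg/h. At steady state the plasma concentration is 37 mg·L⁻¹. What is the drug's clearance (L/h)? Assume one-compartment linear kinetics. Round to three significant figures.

At steady state, infusion rate = CL × Css, so CL = rate / Css.
CL = 213 / 37 = 5.757 L/h

5.76 L/h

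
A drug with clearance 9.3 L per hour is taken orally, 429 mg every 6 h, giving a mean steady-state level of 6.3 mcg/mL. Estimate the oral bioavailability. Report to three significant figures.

0.819

F·D/τ = CL·Css at steady state → F = CL·Css·τ / D.
F = 9.3 × 6.3 × 6 / 429 = 0.819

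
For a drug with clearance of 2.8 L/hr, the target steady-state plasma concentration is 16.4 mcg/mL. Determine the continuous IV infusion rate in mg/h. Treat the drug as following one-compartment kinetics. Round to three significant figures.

45.9 mg/h

R₀ = 2.800 × 16.4 = 45.92 mg/h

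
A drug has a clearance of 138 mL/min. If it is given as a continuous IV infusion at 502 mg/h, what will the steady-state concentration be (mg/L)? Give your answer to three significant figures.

60.6 mg/L

Convert clearance: 138 mL/min × 60 min/h ÷ 1000 mL/L = 8.280 L/h
Css = rate / CL = 502 / 8.280 = 60.63 mg/L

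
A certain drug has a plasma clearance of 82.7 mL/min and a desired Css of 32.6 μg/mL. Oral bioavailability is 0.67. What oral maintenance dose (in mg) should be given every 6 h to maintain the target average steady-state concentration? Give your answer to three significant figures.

CL = 82.7 mL/min × 60/1000 = 4.962 L/h
D = CL × Css × τ / F = 4.962 × 32.6 × 6 / 0.67 = 1449 mg

1450 mg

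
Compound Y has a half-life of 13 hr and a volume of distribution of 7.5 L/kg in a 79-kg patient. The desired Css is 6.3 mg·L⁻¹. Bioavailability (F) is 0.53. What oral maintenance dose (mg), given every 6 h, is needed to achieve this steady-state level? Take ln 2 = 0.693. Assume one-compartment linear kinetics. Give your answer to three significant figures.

Total Vd = 7.5 × 79 = 592.5 L
k = 0.693/13 = 0.05331 h⁻¹, so CL = k·Vd = 0.05331 × 592.5 = 31.59 L/h
D = CL × Css × τ / F = 31.59 × 6.3 × 6 / 0.53 = 2253 mg

2250 mg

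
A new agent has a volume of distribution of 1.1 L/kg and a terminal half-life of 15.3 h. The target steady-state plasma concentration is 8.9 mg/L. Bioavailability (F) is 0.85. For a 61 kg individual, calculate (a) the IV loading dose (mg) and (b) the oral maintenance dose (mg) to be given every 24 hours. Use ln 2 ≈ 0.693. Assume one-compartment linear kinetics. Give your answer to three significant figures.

Total Vd = 1.1 × 61 = 67.10 L
LD = Vd × C = 67.10 × 8.9 = 597.2 mg
CL = 0.693 × Vd / t½ = 0.693 × 67.10 / 15.3 = 3.039 L/h
D = CL × Css × τ / F = 3.039 × 8.9 × 24 / 0.85 = 763.7 mg

(a) 597 mg; (b) 764 mg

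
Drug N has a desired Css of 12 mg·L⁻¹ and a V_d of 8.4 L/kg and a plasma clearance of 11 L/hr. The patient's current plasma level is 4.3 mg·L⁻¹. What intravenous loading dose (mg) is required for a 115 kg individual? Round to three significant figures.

Vd = 8.4 L/kg × 115 kg = 966.0 L
Concentration deficit ΔC = 12 − 4.3 = 7.700 mg/L
LD = Vd × ΔC = 966.0 × 7.700 = 7438 mg

7440 mg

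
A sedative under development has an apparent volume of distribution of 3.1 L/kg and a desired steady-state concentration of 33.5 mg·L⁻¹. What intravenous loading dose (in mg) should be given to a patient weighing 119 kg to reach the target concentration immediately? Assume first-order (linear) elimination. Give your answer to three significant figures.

12400 mg

Vd = 3.1 L/kg × 119 kg = 368.9 L
LD = Vd × C = 368.9 × 33.50 = 12360 mg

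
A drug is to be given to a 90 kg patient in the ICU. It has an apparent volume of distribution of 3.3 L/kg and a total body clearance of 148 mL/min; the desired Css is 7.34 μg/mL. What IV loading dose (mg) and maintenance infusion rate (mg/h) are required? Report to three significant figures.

Vd(total) = 90 kg × 3.3 L/kg = 297.0 L
Loading dose = Vd × C = 297.0 × 7.34 = 2180 mg
Convert clearance: 148 mL/min × 60 min/h ÷ 1000 mL/L = 8.880 L/h
Maintenance infusion rate = CL × Css = 8.880 × 7.34 = 65.18 mg/h

(a) 2180 mg; (b) 65.2 mg/h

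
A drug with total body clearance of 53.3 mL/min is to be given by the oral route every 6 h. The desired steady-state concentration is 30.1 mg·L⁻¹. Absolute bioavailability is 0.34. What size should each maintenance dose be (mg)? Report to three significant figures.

1700 mg

Convert clearance: 53.3 mL/min × 60 min/h ÷ 1000 mL/L = 3.198 L/h
D = CL × Css × τ / F = 3.198 × 30.1 × 6 / 0.34 = 1699 mg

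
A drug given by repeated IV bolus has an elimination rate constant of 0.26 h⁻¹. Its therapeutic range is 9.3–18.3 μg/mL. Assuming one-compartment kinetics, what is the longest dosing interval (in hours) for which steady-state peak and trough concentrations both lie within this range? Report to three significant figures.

Between IV bolus doses, concentration decays as C = C₀·e^(−kτ), so C_peak/C_trough = e^(kτ).
τ_max = ln(C_peak/C_trough) / k = ln(18.3/9.3) / 0.2600 = 0.6769 / 0.2600 = 2.603 h

2.60 h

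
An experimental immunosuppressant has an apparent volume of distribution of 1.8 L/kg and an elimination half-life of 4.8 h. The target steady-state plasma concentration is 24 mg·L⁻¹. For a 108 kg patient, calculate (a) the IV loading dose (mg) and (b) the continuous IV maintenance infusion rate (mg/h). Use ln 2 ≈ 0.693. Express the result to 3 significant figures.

(a) 4670 mg; (b) 674 mg/h

Total Vd = 1.8 × 108 = 194.4 L
LD = Vd × C = 194.4 × 24 = 4666 mg
CL = 0.693 × Vd / t½ = 0.693 × 194.4 / 4.8 = 28.07 L/h
Infusion rate = CL × Css = 28.07 × 24 = 673.7 mg/h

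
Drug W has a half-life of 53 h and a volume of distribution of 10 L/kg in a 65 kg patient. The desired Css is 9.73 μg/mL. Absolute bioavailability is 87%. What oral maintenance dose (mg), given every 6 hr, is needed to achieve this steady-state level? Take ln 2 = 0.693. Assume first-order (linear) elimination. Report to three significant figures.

Total Vd = 10 × 65 = 650.0 L
CL = 0.693 × Vd / t½ = 0.693 × 650.0 / 53 = 8.499 L/h
D = CL × Css × τ / F = 8.499 × 9.73 × 6 / 0.87 = 570.3 mg

570 mg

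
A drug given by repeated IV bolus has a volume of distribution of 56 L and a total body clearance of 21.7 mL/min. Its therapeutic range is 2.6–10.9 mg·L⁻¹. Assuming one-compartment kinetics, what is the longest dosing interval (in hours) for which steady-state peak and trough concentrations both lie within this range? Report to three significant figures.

Convert clearance: 21.7 mL/min × 60 min/h ÷ 1000 mL/L = 1.302 L/h
k = CL / Vd = 1.302 / 56.00 = 0.02325 h⁻¹
Between IV bolus doses, concentration decays as C = C₀·e^(−kτ), so C_peak/C_trough = e^(kτ).
τ_max = ln(C_peak/C_trough) / k = ln(10.9/2.6) / 0.02325 = 1.433 / 0.02325 = 61.63 h

61.6 h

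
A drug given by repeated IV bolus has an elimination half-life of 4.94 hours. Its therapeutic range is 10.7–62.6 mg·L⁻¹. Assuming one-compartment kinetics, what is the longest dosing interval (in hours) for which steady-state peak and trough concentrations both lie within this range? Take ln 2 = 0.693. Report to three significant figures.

k = 0.693 / t½ = 0.693 / 4.94 = 0.1403 h⁻¹
Between IV bolus doses, concentration decays as C = C₀·e^(−kτ), so C_peak/C_trough = e^(kτ).
τ_max = ln(C_peak/C_trough) / k = ln(62.6/10.7) / 0.1403 = 1.767 / 0.1403 = 12.59 h

12.6 h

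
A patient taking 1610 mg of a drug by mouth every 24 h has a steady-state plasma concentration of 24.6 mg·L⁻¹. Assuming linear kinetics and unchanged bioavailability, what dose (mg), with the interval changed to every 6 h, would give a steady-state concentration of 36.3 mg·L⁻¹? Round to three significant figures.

594 mg

For first-order elimination, Css ∝ F·D/(CL·τ); F and CL are unchanged, so Css ∝ D/τ.
D₂ = D₁ × (Css,target / Css,current) × (τ₂/τ₁) = 1610 × (36.3/24.6) × (6/24) = 593.9 mg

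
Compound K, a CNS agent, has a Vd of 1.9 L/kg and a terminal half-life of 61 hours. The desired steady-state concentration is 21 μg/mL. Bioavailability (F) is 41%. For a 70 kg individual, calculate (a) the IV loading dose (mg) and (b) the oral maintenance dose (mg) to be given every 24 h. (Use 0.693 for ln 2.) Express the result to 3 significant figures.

(a) 2790 mg; (b) 1860 mg

Total Vd = 1.9 × 70 = 133.0 L
LD = Vd × C = 133.0 × 21 = 2793 mg
CL = 0.693 × Vd / t½ = 0.693 × 133.0 / 61 = 1.511 L/h
D = CL × Css × τ / F = 1.511 × 21 × 24 / 0.41 = 1857 mg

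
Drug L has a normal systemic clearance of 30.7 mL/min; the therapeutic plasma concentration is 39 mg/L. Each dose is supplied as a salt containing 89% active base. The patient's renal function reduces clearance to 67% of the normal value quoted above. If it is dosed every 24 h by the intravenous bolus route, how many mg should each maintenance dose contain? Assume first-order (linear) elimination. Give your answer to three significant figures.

CL = 30.7 mL/min = 30.7 × 0.06 = 1.842 L/h
Patient clearance = 0.67 × 1.842 = 1.234 L/h
D = CL × Css × τ / S = 1.234 × 39 × 24 / 0.89 = 1298 mg

1300 mg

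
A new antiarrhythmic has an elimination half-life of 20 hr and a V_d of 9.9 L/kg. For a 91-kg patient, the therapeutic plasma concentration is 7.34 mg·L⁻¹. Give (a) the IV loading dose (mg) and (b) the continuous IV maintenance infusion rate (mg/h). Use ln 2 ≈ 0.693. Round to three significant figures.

Vd = 9.9 L/kg × 91 kg = 900.9 L
LD = Vd × C = 900.9 × 7.34 = 6613 mg
CL = 0.693 × Vd / t½ = 0.693 × 900.9 / 20 = 31.22 L/h
Infusion rate = CL × Css = 31.22 × 7.34 = 229.2 mg/h

(a) 6610 mg; (b) 229 mg/h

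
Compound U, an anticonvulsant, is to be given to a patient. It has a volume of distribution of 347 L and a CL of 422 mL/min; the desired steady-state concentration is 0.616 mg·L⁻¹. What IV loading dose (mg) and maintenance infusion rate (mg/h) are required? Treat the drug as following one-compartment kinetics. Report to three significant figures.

Loading dose = Vd × C = 347.0 × 0.616 = 213.8 mg
CL = 422 mL/min = 422 × 0.06 = 25.32 L/h
Infusion rate = 25.32 L/h × 0.616 mg/L = 15.60 mg/h

(a) 214 mg; (b) 15.6 mg/h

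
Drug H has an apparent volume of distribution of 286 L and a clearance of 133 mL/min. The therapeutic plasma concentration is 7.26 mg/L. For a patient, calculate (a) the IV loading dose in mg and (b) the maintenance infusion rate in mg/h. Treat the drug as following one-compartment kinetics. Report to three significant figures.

(a) 2080 mg; (b) 57.9 mg/h

LD = Vd · C_target = 286.0 × 7.26 = 2076 mg
CL = 133 mL/min = 133 × 0.06 = 7.980 L/h
Infusion rate = 7.980 L/h × 7.26 mg/L = 57.93 mg/h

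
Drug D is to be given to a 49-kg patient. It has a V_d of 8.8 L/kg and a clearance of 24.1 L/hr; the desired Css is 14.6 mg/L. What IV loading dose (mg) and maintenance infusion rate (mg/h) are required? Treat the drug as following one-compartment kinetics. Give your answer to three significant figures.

Total Vd = 8.8 × 49 = 431.2 L
Loading dose = Vd × C = 431.2 × 14.6 = 6296 mg
Infusion rate = 24.10 L/h × 14.6 mg/L = 351.9 mg/h

(a) 6300 mg; (b) 352 mg/h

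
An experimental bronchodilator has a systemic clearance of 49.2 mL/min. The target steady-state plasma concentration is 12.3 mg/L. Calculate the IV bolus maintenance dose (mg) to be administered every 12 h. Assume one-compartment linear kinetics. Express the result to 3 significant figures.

436 mg

CL = 49.2 mL/min × 60/1000 = 2.952 L/h
D = CL × Css × τ = 2.952 × 12.3 × 12 = 435.7 mg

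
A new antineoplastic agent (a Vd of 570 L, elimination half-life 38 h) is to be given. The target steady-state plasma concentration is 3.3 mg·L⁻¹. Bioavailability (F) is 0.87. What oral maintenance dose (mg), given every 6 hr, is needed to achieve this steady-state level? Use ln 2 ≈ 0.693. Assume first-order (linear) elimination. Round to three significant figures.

CL = ln 2 · Vd / t½ = 0.693 × 570.0 / 38 = 10.40 L/h
D = CL × Css × τ / F = 10.40 × 3.3 × 6 / 0.87 = 236.7 mg

237 mg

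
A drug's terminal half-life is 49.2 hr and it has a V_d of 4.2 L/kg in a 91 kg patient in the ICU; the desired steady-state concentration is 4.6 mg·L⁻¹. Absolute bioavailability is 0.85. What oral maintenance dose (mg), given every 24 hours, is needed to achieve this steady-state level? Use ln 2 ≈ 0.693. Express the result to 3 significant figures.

699 mg

Vd(total) = 91 kg × 4.2 L/kg = 382.2 L
CL = 0.693 × Vd / t½ = 0.693 × 382.2 / 49.2 = 5.383 L/h
D = CL × Css × τ / F = 5.383 × 4.6 × 24 / 0.85 = 699.2 mg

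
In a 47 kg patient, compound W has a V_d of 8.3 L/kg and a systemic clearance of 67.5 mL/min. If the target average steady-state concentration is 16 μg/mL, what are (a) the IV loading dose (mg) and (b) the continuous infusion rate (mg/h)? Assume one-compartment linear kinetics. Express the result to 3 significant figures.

(a) 6240 mg; (b) 64.8 mg/h

Vd(total) = 47 kg × 8.3 L/kg = 390.1 L
Loading dose = Vd × C = 390.1 × 16 = 6242 mg
CL = 67.5 mL/min = 67.5 × 0.06 = 4.050 L/h
Maintenance infusion rate = CL × Css = 4.050 × 16 = 64.80 mg/h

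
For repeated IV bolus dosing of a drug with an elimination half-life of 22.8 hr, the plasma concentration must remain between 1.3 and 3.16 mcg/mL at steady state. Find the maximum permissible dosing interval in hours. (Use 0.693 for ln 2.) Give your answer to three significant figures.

k = 0.693 / t½ = 0.693 / 22.8 = 0.03039 h⁻¹
Between IV bolus doses, concentration decays as C = C₀·e^(−kτ), so C_peak/C_trough = e^(kτ).
τ_max = ln(C_peak/C_trough) / k = ln(3.16/1.3) / 0.03039 = 0.8882 / 0.03039 = 29.23 h

29.2 h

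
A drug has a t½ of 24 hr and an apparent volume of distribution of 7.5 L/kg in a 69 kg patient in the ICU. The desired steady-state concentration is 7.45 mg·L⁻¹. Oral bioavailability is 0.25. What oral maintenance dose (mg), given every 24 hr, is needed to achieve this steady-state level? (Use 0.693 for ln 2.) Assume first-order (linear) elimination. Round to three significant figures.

Vd(total) = 69 kg × 7.5 L/kg = 517.5 L
CL = 0.693 × Vd / t½ = 0.693 × 517.5 / 24 = 14.94 L/h
D = CL × Css × τ / F = 14.94 × 7.45 × 24 / 0.25 = 10690 mg

10700 mg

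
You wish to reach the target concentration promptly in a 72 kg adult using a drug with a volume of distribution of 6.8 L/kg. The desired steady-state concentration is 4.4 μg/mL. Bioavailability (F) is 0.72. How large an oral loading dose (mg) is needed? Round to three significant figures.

Vd = 6.8 L/kg × 72 kg = 489.6 L
LD = Vd × C / F = 489.6 × 4.400 / 0.72 = 2992 mg

2990 mg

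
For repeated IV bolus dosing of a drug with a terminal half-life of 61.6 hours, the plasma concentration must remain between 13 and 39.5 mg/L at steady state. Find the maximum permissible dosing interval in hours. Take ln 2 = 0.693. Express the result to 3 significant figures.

98.8 h

k = 0.693 / t½ = 0.693 / 61.6 = 0.01125 h⁻¹
Between IV bolus doses, concentration decays as C = C₀·e^(−kτ), so C_peak/C_trough = e^(kτ).
τ_max = ln(C_peak/C_trough) / k = ln(39.5/13) / 0.01125 = 1.111 / 0.01125 = 98.76 h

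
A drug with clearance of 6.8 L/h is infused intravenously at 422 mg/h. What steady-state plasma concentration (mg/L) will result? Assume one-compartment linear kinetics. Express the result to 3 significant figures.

62.1 mg/L

Css = rate / CL = 422 / 6.800 = 62.06 mg/L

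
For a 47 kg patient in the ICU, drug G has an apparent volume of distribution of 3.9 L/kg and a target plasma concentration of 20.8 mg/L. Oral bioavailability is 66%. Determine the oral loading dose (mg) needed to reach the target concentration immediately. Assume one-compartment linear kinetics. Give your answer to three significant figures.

Vd = 3.9 L/kg × 47 kg = 183.3 L
LD = Vd × C / F = 183.3 × 20.80 / 0.66 = 5777 mg

5780 mg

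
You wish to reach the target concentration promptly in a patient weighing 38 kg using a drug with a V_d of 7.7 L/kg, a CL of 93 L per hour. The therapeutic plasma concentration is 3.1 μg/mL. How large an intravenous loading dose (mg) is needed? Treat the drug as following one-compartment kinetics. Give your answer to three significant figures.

Vd(total) = 38 kg × 7.7 L/kg = 292.6 L
Loading dose depends on Vd (not clearance): it fills the distribution volume.
LD = Vd × C = 292.6 × 3.100 = 907.1 mg

907 mg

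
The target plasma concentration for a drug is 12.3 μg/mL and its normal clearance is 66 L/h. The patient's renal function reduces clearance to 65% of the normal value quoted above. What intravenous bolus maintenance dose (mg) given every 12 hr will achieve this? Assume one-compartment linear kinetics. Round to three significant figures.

Patient clearance = 0.65 × 66.00 = 42.90 L/h
At steady state, dose per interval replaces the amount cleared in that interval: D/τ = CL·Css.
D = CL × Css × τ = 42.90 × 12.3 × 12 = 6332 mg

6330 mg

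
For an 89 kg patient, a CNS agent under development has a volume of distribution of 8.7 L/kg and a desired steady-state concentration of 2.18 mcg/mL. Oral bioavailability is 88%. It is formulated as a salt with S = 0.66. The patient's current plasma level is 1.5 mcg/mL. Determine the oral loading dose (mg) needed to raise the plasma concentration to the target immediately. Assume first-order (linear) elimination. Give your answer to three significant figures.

Vd = 8.7 L/kg × 89 kg = 774.3 L
The loading dose fills Vd to the target concentration.
Concentration deficit ΔC = 2.18 − 1.5 = 0.6800 mg/L
LD = Vd × ΔC / F / S = 774.3 × 0.6800 / 0.88 / 0.66 = 906.5 mg

907 mg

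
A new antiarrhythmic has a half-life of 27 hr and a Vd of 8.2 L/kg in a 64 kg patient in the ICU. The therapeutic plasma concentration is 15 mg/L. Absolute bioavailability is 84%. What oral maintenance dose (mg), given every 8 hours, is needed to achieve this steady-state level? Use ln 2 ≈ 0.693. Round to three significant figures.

1920 mg

Vd(total) = 64 kg × 8.2 L/kg = 524.8 L
k = 0.693/27 = 0.02567 h⁻¹, so CL = k·Vd = 0.02567 × 524.8 = 13.47 L/h
D = CL × Css × τ / F = 13.47 × 15 × 8 / 0.84 = 1924 mg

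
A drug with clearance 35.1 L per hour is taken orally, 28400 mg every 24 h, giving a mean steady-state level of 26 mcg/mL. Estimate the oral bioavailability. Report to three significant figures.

F·D/τ = CL·Css at steady state → F = CL·Css·τ / D.
F = 35.1 × 26 × 24 / 28400 = 0.771

0.771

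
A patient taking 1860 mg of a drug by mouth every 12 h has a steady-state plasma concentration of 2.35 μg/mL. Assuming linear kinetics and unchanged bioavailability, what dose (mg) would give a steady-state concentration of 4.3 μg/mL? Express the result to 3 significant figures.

With linear kinetics, Css is proportional to dose rate (D/τ) at fixed clearance.
D₂ = D₁ × (Css,target / Css,current) = 1860 × 4.3/2.35 = 3403 mg

3400 mg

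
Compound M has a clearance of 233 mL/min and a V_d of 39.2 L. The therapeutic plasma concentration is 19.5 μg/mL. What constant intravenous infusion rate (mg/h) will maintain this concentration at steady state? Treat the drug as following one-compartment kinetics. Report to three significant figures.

Convert clearance: 233 mL/min × 60 min/h ÷ 1000 mL/L = 13.98 L/h
R₀ = 13.98 × 19.5 = 272.6 mg/h

273 mg/h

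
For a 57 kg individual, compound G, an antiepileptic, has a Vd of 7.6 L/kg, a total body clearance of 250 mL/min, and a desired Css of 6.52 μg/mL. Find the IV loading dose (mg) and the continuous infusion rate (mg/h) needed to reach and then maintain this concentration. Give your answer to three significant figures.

Total Vd = 7.6 × 57 = 433.2 L
Loading: fill Vd to C_target → 433.2 L × 6.52 mg/L = 2824 mg
Convert clearance: 250 mL/min × 60 min/h ÷ 1000 mL/L = 15.00 L/h
Infusion rate = 15.00 L/h × 6.52 mg/L = 97.80 mg/h

(a) 2820 mg; (b) 97.8 mg/h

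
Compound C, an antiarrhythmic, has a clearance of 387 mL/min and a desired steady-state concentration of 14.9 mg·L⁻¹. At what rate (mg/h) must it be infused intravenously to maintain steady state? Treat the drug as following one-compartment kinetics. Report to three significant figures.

CL = 387 mL/min × 60/1000 = 23.22 L/h
Rate = CL × Css = 23.22 × 14.9 = 346.0 mg/h

346 mg/h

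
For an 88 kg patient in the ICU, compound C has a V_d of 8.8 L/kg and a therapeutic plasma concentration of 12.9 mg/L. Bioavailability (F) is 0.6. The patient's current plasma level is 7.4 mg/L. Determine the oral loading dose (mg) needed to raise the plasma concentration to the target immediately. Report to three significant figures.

Vd = 8.8 L/kg × 88 kg = 774.4 L
The loading dose fills Vd to the target concentration.
Concentration deficit ΔC = 12.9 − 7.4 = 5.500 mg/L
LD = Vd × ΔC / F = 774.4 × 5.500 / 0.6 = 7099 mg

7100 mg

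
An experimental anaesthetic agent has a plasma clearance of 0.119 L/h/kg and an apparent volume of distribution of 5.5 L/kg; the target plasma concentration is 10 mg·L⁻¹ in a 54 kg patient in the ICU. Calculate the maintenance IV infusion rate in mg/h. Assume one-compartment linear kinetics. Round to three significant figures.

64.3 mg/h

CL = 0.119 L/h/kg × 54 kg = 6.426 L/h
Vd does not affect the maintenance rate; only clearance governs steady-state input.
Rate = CL × Css = 6.426 × 10 = 64.26 mg/h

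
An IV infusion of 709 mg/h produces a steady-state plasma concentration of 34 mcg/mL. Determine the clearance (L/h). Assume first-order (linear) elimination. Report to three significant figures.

At steady state, infusion rate = CL × Css, so CL = rate / Css.
CL = 709 / 34 = 20.85 L/h

20.9 L/h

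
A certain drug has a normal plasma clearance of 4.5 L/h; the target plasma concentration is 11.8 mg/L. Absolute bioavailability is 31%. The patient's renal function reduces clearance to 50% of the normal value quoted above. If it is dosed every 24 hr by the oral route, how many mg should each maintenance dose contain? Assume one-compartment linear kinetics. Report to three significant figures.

2060 mg

Patient clearance = 0.5 × 4.500 = 2.250 L/h
D = CL × Css × τ / F = 2.250 × 11.8 × 24 / 0.31 = 2055 mg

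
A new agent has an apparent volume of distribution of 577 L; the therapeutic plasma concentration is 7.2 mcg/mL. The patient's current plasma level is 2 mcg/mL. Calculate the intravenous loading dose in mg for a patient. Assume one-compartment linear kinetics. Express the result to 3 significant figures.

Concentration deficit ΔC = 7.2 − 2 = 5.200 mg/L
LD = Vd × ΔC = 577.0 × 5.200 = 3000 mg

3000 mg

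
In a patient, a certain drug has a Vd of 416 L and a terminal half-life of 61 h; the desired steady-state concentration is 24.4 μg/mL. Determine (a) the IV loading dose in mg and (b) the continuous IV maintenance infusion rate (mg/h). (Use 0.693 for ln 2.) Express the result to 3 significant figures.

(a) 10200 mg; (b) 115 mg/h

LD = Vd × C = 416.0 × 24.4 = 10150 mg
CL = 0.693 × Vd / t½ = 0.693 × 416.0 / 61 = 4.726 L/h
Infusion rate = CL × Css = 4.726 × 24.4 = 115.3 mg/h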